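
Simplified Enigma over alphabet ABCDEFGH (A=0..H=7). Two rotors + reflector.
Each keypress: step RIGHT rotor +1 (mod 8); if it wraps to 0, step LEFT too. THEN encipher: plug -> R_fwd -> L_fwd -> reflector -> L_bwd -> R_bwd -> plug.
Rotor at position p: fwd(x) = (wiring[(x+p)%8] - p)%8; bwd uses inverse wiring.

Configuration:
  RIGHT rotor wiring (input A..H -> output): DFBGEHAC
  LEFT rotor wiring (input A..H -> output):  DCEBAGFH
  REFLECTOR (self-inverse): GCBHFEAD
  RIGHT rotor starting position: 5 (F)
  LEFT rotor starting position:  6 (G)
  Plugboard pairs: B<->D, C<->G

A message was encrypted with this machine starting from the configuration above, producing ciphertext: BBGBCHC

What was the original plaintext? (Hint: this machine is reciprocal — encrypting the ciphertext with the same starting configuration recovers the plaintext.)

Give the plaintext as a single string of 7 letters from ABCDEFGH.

Answer: DAACHCG

Derivation:
Char 1 ('B'): step: R->6, L=6; B->plug->D->R->H->L->A->refl->G->L'->E->R'->B->plug->D
Char 2 ('B'): step: R->7, L=6; B->plug->D->R->C->L->F->refl->E->L'->D->R'->A->plug->A
Char 3 ('G'): step: R->0, L->7 (L advanced); G->plug->C->R->B->L->E->refl->F->L'->D->R'->A->plug->A
Char 4 ('B'): step: R->1, L=7; B->plug->D->R->D->L->F->refl->E->L'->B->R'->G->plug->C
Char 5 ('C'): step: R->2, L=7; C->plug->G->R->B->L->E->refl->F->L'->D->R'->H->plug->H
Char 6 ('H'): step: R->3, L=7; H->plug->H->R->G->L->H->refl->D->L'->C->R'->G->plug->C
Char 7 ('C'): step: R->4, L=7; C->plug->G->R->F->L->B->refl->C->L'->E->R'->C->plug->G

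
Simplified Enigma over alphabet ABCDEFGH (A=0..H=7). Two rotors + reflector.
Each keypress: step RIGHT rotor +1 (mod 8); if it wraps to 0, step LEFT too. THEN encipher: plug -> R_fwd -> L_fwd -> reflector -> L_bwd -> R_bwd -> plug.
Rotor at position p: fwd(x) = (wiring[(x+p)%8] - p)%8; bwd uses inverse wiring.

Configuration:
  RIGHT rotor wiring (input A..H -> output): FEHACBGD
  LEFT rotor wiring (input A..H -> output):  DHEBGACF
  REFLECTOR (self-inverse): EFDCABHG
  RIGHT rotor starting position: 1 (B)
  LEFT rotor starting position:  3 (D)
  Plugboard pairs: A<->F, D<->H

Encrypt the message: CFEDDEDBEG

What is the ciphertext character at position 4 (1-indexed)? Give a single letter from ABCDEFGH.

Char 1 ('C'): step: R->2, L=3; C->plug->C->R->A->L->G->refl->H->L'->D->R'->G->plug->G
Char 2 ('F'): step: R->3, L=3; F->plug->A->R->F->L->A->refl->E->L'->G->R'->C->plug->C
Char 3 ('E'): step: R->4, L=3; E->plug->E->R->B->L->D->refl->C->L'->E->R'->H->plug->D
Char 4 ('D'): step: R->5, L=3; D->plug->H->R->F->L->A->refl->E->L'->G->R'->C->plug->C

C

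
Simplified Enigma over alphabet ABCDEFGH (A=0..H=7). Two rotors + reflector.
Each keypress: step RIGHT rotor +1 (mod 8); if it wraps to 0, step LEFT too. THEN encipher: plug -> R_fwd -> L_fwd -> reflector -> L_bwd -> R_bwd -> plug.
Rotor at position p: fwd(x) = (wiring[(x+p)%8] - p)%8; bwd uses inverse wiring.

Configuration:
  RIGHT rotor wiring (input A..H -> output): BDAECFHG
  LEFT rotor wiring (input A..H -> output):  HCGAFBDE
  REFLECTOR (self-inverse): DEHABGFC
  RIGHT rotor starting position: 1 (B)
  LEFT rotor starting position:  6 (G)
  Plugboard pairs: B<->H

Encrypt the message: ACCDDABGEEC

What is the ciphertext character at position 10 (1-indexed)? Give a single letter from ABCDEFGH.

Char 1 ('A'): step: R->2, L=6; A->plug->A->R->G->L->H->refl->C->L'->F->R'->E->plug->E
Char 2 ('C'): step: R->3, L=6; C->plug->C->R->C->L->B->refl->E->L'->D->R'->E->plug->E
Char 3 ('C'): step: R->4, L=6; C->plug->C->R->D->L->E->refl->B->L'->C->R'->D->plug->D
Char 4 ('D'): step: R->5, L=6; D->plug->D->R->E->L->A->refl->D->L'->H->R'->G->plug->G
Char 5 ('D'): step: R->6, L=6; D->plug->D->R->F->L->C->refl->H->L'->G->R'->F->plug->F
Char 6 ('A'): step: R->7, L=6; A->plug->A->R->H->L->D->refl->A->L'->E->R'->C->plug->C
Char 7 ('B'): step: R->0, L->7 (L advanced); B->plug->H->R->G->L->C->refl->H->L'->D->R'->B->plug->H
Char 8 ('G'): step: R->1, L=7; G->plug->G->R->F->L->G->refl->F->L'->A->R'->H->plug->B
Char 9 ('E'): step: R->2, L=7; E->plug->E->R->F->L->G->refl->F->L'->A->R'->C->plug->C
Char 10 ('E'): step: R->3, L=7; E->plug->E->R->D->L->H->refl->C->L'->G->R'->F->plug->F

F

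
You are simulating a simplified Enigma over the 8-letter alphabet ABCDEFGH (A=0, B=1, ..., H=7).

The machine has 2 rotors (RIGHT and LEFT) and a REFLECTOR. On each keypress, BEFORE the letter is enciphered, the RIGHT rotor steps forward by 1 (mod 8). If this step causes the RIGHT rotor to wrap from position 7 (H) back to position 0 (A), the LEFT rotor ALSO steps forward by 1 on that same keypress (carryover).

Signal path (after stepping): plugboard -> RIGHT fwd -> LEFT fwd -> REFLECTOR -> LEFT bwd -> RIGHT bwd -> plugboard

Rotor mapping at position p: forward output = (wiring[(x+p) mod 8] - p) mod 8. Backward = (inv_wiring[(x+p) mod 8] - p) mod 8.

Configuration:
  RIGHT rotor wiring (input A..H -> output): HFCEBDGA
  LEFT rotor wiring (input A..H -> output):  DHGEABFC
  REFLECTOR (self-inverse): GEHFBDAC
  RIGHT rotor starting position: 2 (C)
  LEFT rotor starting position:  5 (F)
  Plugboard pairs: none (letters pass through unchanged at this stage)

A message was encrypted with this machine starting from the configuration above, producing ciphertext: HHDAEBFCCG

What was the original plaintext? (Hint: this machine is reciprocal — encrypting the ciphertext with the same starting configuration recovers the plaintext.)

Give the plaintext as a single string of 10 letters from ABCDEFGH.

Answer: GAGHBDABBH

Derivation:
Char 1 ('H'): step: R->3, L=5; H->plug->H->R->H->L->D->refl->F->L'->C->R'->G->plug->G
Char 2 ('H'): step: R->4, L=5; H->plug->H->R->A->L->E->refl->B->L'->F->R'->A->plug->A
Char 3 ('D'): step: R->5, L=5; D->plug->D->R->C->L->F->refl->D->L'->H->R'->G->plug->G
Char 4 ('A'): step: R->6, L=5; A->plug->A->R->A->L->E->refl->B->L'->F->R'->H->plug->H
Char 5 ('E'): step: R->7, L=5; E->plug->E->R->F->L->B->refl->E->L'->A->R'->B->plug->B
Char 6 ('B'): step: R->0, L->6 (L advanced); B->plug->B->R->F->L->G->refl->A->L'->E->R'->D->plug->D
Char 7 ('F'): step: R->1, L=6; F->plug->F->R->F->L->G->refl->A->L'->E->R'->A->plug->A
Char 8 ('C'): step: R->2, L=6; C->plug->C->R->H->L->D->refl->F->L'->C->R'->B->plug->B
Char 9 ('C'): step: R->3, L=6; C->plug->C->R->A->L->H->refl->C->L'->G->R'->B->plug->B
Char 10 ('G'): step: R->4, L=6; G->plug->G->R->G->L->C->refl->H->L'->A->R'->H->plug->H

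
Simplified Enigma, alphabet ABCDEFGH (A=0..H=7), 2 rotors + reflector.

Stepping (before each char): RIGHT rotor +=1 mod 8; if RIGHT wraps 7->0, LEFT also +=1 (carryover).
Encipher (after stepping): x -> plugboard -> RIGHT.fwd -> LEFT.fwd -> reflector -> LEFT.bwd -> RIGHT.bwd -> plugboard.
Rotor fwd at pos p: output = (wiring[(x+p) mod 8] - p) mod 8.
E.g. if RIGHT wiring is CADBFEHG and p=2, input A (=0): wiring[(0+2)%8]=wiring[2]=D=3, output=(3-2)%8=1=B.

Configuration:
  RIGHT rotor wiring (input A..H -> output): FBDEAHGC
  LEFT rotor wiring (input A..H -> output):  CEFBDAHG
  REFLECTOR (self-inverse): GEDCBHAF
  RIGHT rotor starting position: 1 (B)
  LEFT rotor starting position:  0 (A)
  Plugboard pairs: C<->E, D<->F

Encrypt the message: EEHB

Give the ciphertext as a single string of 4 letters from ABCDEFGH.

Char 1 ('E'): step: R->2, L=0; E->plug->C->R->G->L->H->refl->F->L'->C->R'->B->plug->B
Char 2 ('E'): step: R->3, L=0; E->plug->C->R->E->L->D->refl->C->L'->A->R'->H->plug->H
Char 3 ('H'): step: R->4, L=0; H->plug->H->R->A->L->C->refl->D->L'->E->R'->A->plug->A
Char 4 ('B'): step: R->5, L=0; B->plug->B->R->B->L->E->refl->B->L'->D->R'->H->plug->H

Answer: BHAH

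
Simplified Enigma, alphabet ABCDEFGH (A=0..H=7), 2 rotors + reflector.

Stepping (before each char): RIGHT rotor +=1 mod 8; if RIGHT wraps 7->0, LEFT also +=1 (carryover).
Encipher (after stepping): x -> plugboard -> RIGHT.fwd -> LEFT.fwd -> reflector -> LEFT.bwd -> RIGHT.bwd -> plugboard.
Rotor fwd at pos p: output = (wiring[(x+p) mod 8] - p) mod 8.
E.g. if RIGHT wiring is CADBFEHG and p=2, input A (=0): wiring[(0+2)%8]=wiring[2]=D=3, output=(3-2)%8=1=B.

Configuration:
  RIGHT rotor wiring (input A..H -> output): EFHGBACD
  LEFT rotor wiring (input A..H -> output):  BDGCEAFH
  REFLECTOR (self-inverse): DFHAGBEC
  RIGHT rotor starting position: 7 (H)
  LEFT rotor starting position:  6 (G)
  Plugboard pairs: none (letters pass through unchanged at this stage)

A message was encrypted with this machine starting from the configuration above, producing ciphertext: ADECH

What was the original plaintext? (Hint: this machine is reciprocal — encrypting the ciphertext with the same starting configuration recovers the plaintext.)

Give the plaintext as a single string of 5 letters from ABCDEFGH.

Char 1 ('A'): step: R->0, L->7 (L advanced); A->plug->A->R->E->L->D->refl->A->L'->A->R'->F->plug->F
Char 2 ('D'): step: R->1, L=7; D->plug->D->R->A->L->A->refl->D->L'->E->R'->A->plug->A
Char 3 ('E'): step: R->2, L=7; E->plug->E->R->A->L->A->refl->D->L'->E->R'->B->plug->B
Char 4 ('C'): step: R->3, L=7; C->plug->C->R->F->L->F->refl->B->L'->G->R'->B->plug->B
Char 5 ('H'): step: R->4, L=7; H->plug->H->R->C->L->E->refl->G->L'->H->R'->D->plug->D

Answer: FABBD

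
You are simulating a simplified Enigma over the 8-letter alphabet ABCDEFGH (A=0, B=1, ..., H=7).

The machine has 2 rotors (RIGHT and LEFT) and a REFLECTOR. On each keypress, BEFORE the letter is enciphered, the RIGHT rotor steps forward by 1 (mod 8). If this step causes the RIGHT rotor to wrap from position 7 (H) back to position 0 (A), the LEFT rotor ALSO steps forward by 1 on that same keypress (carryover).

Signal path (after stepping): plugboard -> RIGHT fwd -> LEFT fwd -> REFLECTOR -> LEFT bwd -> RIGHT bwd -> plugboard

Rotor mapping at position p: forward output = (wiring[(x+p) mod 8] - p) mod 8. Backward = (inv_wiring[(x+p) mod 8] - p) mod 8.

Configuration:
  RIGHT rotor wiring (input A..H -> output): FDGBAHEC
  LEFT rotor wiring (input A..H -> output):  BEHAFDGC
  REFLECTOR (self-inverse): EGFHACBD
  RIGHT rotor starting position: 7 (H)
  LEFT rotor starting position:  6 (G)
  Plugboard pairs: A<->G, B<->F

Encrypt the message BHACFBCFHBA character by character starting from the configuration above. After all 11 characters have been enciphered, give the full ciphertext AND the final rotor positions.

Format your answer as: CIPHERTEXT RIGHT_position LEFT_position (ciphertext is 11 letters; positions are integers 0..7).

Answer: EFCFDGEGGAH 2 0

Derivation:
Char 1 ('B'): step: R->0, L->7 (L advanced); B->plug->F->R->H->L->H->refl->D->L'->A->R'->E->plug->E
Char 2 ('H'): step: R->1, L=7; H->plug->H->R->E->L->B->refl->G->L'->F->R'->B->plug->F
Char 3 ('A'): step: R->2, L=7; A->plug->G->R->D->L->A->refl->E->L'->G->R'->C->plug->C
Char 4 ('C'): step: R->3, L=7; C->plug->C->R->E->L->B->refl->G->L'->F->R'->B->plug->F
Char 5 ('F'): step: R->4, L=7; F->plug->B->R->D->L->A->refl->E->L'->G->R'->D->plug->D
Char 6 ('B'): step: R->5, L=7; B->plug->F->R->B->L->C->refl->F->L'->C->R'->A->plug->G
Char 7 ('C'): step: R->6, L=7; C->plug->C->R->H->L->H->refl->D->L'->A->R'->E->plug->E
Char 8 ('F'): step: R->7, L=7; F->plug->B->R->G->L->E->refl->A->L'->D->R'->A->plug->G
Char 9 ('H'): step: R->0, L->0 (L advanced); H->plug->H->R->C->L->H->refl->D->L'->F->R'->A->plug->G
Char 10 ('B'): step: R->1, L=0; B->plug->F->R->D->L->A->refl->E->L'->B->R'->G->plug->A
Char 11 ('A'): step: R->2, L=0; A->plug->G->R->D->L->A->refl->E->L'->B->R'->H->plug->H
Final: ciphertext=EFCFDGEGGAH, RIGHT=2, LEFT=0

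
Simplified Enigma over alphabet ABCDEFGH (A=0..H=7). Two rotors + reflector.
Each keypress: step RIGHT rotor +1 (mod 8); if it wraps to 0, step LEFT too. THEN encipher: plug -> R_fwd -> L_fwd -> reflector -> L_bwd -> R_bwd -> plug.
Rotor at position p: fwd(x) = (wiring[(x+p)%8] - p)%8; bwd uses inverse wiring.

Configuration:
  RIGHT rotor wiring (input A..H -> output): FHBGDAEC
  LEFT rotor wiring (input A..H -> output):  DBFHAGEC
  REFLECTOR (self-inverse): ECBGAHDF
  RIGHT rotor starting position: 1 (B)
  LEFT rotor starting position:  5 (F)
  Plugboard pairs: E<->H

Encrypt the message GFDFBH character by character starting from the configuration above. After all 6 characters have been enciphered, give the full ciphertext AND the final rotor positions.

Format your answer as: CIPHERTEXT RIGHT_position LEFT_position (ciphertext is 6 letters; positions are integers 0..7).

Answer: ADCCGA 7 5

Derivation:
Char 1 ('G'): step: R->2, L=5; G->plug->G->R->D->L->G->refl->D->L'->H->R'->A->plug->A
Char 2 ('F'): step: R->3, L=5; F->plug->F->R->C->L->F->refl->H->L'->B->R'->D->plug->D
Char 3 ('D'): step: R->4, L=5; D->plug->D->R->G->L->C->refl->B->L'->A->R'->C->plug->C
Char 4 ('F'): step: R->5, L=5; F->plug->F->R->E->L->E->refl->A->L'->F->R'->C->plug->C
Char 5 ('B'): step: R->6, L=5; B->plug->B->R->E->L->E->refl->A->L'->F->R'->G->plug->G
Char 6 ('H'): step: R->7, L=5; H->plug->E->R->H->L->D->refl->G->L'->D->R'->A->plug->A
Final: ciphertext=ADCCGA, RIGHT=7, LEFT=5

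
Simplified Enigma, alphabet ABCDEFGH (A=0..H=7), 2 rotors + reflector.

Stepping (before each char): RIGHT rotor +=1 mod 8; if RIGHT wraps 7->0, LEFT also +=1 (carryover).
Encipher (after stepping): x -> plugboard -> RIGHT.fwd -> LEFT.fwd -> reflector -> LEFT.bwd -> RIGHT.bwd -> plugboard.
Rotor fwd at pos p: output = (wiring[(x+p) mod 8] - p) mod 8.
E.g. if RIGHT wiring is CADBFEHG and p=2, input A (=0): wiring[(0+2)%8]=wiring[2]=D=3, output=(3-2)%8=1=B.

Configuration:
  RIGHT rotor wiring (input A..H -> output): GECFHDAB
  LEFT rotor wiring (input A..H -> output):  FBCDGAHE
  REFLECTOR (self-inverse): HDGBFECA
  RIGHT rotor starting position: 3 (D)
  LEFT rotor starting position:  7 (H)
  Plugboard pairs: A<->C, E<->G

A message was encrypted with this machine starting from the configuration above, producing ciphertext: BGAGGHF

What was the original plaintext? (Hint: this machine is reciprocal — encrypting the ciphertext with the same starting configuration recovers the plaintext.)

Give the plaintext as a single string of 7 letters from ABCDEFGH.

Answer: DFGDEDC

Derivation:
Char 1 ('B'): step: R->4, L=7; B->plug->B->R->H->L->A->refl->H->L'->F->R'->D->plug->D
Char 2 ('G'): step: R->5, L=7; G->plug->E->R->H->L->A->refl->H->L'->F->R'->F->plug->F
Char 3 ('A'): step: R->6, L=7; A->plug->C->R->A->L->F->refl->E->L'->E->R'->E->plug->G
Char 4 ('G'): step: R->7, L=7; G->plug->E->R->G->L->B->refl->D->L'->D->R'->D->plug->D
Char 5 ('G'): step: R->0, L->0 (L advanced); G->plug->E->R->H->L->E->refl->F->L'->A->R'->G->plug->E
Char 6 ('H'): step: R->1, L=0; H->plug->H->R->F->L->A->refl->H->L'->G->R'->D->plug->D
Char 7 ('F'): step: R->2, L=0; F->plug->F->R->H->L->E->refl->F->L'->A->R'->A->plug->C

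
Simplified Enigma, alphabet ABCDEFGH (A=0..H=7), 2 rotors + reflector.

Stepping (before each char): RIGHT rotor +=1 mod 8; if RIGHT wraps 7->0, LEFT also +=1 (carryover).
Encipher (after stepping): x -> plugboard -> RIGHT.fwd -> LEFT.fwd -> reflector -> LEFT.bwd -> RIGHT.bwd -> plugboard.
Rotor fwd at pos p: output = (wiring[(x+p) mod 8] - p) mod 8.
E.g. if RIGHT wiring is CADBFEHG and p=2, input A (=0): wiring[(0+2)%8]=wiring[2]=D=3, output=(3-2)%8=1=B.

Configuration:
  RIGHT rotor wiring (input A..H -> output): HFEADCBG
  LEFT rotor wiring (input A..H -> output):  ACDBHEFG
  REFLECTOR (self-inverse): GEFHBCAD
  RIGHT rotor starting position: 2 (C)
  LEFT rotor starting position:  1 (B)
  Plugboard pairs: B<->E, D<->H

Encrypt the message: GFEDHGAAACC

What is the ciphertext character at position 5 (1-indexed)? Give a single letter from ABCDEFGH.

Char 1 ('G'): step: R->3, L=1; G->plug->G->R->C->L->A->refl->G->L'->D->R'->E->plug->B
Char 2 ('F'): step: R->4, L=1; F->plug->F->R->B->L->C->refl->F->L'->G->R'->B->plug->E
Char 3 ('E'): step: R->5, L=1; E->plug->B->R->E->L->D->refl->H->L'->H->R'->F->plug->F
Char 4 ('D'): step: R->6, L=1; D->plug->H->R->E->L->D->refl->H->L'->H->R'->D->plug->H
Char 5 ('H'): step: R->7, L=1; H->plug->D->R->F->L->E->refl->B->L'->A->R'->B->plug->E

E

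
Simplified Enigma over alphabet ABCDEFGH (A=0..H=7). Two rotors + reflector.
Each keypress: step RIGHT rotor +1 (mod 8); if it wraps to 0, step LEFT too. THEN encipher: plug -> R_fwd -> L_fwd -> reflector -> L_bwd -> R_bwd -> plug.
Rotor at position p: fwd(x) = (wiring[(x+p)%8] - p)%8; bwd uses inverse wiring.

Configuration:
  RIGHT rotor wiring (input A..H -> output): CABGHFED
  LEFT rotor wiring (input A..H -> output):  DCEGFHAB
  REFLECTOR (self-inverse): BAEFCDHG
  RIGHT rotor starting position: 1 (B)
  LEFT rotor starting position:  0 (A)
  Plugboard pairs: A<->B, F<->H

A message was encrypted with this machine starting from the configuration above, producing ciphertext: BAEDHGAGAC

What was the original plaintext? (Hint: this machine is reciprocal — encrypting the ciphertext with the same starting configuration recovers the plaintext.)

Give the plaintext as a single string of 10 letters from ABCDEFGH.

Char 1 ('B'): step: R->2, L=0; B->plug->A->R->H->L->B->refl->A->L'->G->R'->H->plug->F
Char 2 ('A'): step: R->3, L=0; A->plug->B->R->E->L->F->refl->D->L'->A->R'->E->plug->E
Char 3 ('E'): step: R->4, L=0; E->plug->E->R->G->L->A->refl->B->L'->H->R'->D->plug->D
Char 4 ('D'): step: R->5, L=0; D->plug->D->R->F->L->H->refl->G->L'->D->R'->E->plug->E
Char 5 ('H'): step: R->6, L=0; H->plug->F->R->A->L->D->refl->F->L'->E->R'->C->plug->C
Char 6 ('G'): step: R->7, L=0; G->plug->G->R->G->L->A->refl->B->L'->H->R'->E->plug->E
Char 7 ('A'): step: R->0, L->1 (L advanced); A->plug->B->R->A->L->B->refl->A->L'->G->R'->D->plug->D
Char 8 ('G'): step: R->1, L=1; G->plug->G->R->C->L->F->refl->D->L'->B->R'->H->plug->F
Char 9 ('A'): step: R->2, L=1; A->plug->B->R->E->L->G->refl->H->L'->F->R'->C->plug->C
Char 10 ('C'): step: R->3, L=1; C->plug->C->R->C->L->F->refl->D->L'->B->R'->D->plug->D

Answer: FEDECEDFCD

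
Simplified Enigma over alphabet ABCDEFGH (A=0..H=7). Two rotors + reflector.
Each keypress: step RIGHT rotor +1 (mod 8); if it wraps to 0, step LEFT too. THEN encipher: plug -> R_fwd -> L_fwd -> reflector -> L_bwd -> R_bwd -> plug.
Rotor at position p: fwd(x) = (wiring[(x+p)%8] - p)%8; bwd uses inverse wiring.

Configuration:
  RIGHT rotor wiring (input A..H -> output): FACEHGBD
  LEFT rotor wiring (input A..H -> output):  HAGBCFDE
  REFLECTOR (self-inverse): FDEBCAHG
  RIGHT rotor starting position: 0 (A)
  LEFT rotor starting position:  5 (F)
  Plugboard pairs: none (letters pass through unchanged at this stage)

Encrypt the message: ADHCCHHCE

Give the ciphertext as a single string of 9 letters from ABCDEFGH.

Answer: FCEFECCAG

Derivation:
Char 1 ('A'): step: R->1, L=5; A->plug->A->R->H->L->F->refl->A->L'->A->R'->F->plug->F
Char 2 ('D'): step: R->2, L=5; D->plug->D->R->E->L->D->refl->B->L'->F->R'->C->plug->C
Char 3 ('H'): step: R->3, L=5; H->plug->H->R->H->L->F->refl->A->L'->A->R'->E->plug->E
Char 4 ('C'): step: R->4, L=5; C->plug->C->R->F->L->B->refl->D->L'->E->R'->F->plug->F
Char 5 ('C'): step: R->5, L=5; C->plug->C->R->G->L->E->refl->C->L'->D->R'->E->plug->E
Char 6 ('H'): step: R->6, L=5; H->plug->H->R->A->L->A->refl->F->L'->H->R'->C->plug->C
Char 7 ('H'): step: R->7, L=5; H->plug->H->R->C->L->H->refl->G->L'->B->R'->C->plug->C
Char 8 ('C'): step: R->0, L->6 (L advanced); C->plug->C->R->C->L->B->refl->D->L'->F->R'->A->plug->A
Char 9 ('E'): step: R->1, L=6; E->plug->E->R->F->L->D->refl->B->L'->C->R'->G->plug->G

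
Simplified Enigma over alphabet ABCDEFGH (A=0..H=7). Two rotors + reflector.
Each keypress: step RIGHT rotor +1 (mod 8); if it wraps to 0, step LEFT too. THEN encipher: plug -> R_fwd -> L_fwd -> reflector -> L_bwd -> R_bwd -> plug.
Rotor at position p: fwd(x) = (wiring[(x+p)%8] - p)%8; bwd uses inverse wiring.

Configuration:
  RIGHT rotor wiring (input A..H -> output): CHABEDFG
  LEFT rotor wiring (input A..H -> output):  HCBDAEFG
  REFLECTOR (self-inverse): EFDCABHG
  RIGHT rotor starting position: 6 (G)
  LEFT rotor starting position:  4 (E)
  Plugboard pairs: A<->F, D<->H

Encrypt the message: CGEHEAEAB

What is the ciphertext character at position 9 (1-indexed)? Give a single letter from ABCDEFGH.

Char 1 ('C'): step: R->7, L=4; C->plug->C->R->A->L->E->refl->A->L'->B->R'->D->plug->H
Char 2 ('G'): step: R->0, L->5 (L advanced); G->plug->G->R->F->L->E->refl->A->L'->B->R'->D->plug->H
Char 3 ('E'): step: R->1, L=5; E->plug->E->R->C->L->B->refl->F->L'->E->R'->F->plug->A
Char 4 ('H'): step: R->2, L=5; H->plug->D->R->B->L->A->refl->E->L'->F->R'->H->plug->D
Char 5 ('E'): step: R->3, L=5; E->plug->E->R->D->L->C->refl->D->L'->H->R'->F->plug->A
Char 6 ('A'): step: R->4, L=5; A->plug->F->R->D->L->C->refl->D->L'->H->R'->B->plug->B
Char 7 ('E'): step: R->5, L=5; E->plug->E->R->C->L->B->refl->F->L'->E->R'->G->plug->G
Char 8 ('A'): step: R->6, L=5; A->plug->F->R->D->L->C->refl->D->L'->H->R'->A->plug->F
Char 9 ('B'): step: R->7, L=5; B->plug->B->R->D->L->C->refl->D->L'->H->R'->A->plug->F

F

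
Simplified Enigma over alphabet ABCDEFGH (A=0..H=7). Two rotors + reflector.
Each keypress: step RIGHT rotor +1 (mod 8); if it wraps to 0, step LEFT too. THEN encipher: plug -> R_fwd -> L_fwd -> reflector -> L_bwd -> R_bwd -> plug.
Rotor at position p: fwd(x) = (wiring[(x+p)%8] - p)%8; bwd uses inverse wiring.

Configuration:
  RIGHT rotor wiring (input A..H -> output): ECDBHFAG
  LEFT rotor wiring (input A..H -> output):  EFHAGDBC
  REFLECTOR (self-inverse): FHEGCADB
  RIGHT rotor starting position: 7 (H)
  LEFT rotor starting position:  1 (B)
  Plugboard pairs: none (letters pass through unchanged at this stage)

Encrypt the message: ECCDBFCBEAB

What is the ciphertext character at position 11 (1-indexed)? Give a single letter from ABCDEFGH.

Char 1 ('E'): step: R->0, L->2 (L advanced); E->plug->E->R->H->L->D->refl->G->L'->B->R'->D->plug->D
Char 2 ('C'): step: R->1, L=2; C->plug->C->R->A->L->F->refl->A->L'->F->R'->G->plug->G
Char 3 ('C'): step: R->2, L=2; C->plug->C->R->F->L->A->refl->F->L'->A->R'->H->plug->H
Char 4 ('D'): step: R->3, L=2; D->plug->D->R->F->L->A->refl->F->L'->A->R'->H->plug->H
Char 5 ('B'): step: R->4, L=2; B->plug->B->R->B->L->G->refl->D->L'->H->R'->G->plug->G
Char 6 ('F'): step: R->5, L=2; F->plug->F->R->G->L->C->refl->E->L'->C->R'->H->plug->H
Char 7 ('C'): step: R->6, L=2; C->plug->C->R->G->L->C->refl->E->L'->C->R'->A->plug->A
Char 8 ('B'): step: R->7, L=2; B->plug->B->R->F->L->A->refl->F->L'->A->R'->F->plug->F
Char 9 ('E'): step: R->0, L->3 (L advanced); E->plug->E->R->H->L->E->refl->C->L'->G->R'->H->plug->H
Char 10 ('A'): step: R->1, L=3; A->plug->A->R->B->L->D->refl->G->L'->D->R'->H->plug->H
Char 11 ('B'): step: R->2, L=3; B->plug->B->R->H->L->E->refl->C->L'->G->R'->E->plug->E

E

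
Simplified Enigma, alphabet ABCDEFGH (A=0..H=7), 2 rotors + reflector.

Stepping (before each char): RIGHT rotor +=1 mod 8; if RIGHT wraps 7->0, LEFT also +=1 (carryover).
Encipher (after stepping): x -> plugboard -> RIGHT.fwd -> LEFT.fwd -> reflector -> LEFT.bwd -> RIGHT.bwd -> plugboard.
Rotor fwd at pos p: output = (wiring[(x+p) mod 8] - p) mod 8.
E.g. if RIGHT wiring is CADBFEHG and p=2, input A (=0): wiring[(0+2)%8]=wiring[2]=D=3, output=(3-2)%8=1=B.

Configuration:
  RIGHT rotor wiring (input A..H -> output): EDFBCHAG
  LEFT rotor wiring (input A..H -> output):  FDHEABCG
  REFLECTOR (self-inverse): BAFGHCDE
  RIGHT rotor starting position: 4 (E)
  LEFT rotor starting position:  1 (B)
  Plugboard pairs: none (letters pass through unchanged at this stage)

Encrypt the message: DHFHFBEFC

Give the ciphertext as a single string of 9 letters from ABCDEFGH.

Char 1 ('D'): step: R->5, L=1; D->plug->D->R->H->L->E->refl->H->L'->D->R'->B->plug->B
Char 2 ('H'): step: R->6, L=1; H->plug->H->R->B->L->G->refl->D->L'->C->R'->A->plug->A
Char 3 ('F'): step: R->7, L=1; F->plug->F->R->D->L->H->refl->E->L'->H->R'->A->plug->A
Char 4 ('H'): step: R->0, L->2 (L advanced); H->plug->H->R->G->L->D->refl->G->L'->C->R'->E->plug->E
Char 5 ('F'): step: R->1, L=2; F->plug->F->R->H->L->B->refl->A->L'->E->R'->B->plug->B
Char 6 ('B'): step: R->2, L=2; B->plug->B->R->H->L->B->refl->A->L'->E->R'->F->plug->F
Char 7 ('E'): step: R->3, L=2; E->plug->E->R->D->L->H->refl->E->L'->F->R'->D->plug->D
Char 8 ('F'): step: R->4, L=2; F->plug->F->R->H->L->B->refl->A->L'->E->R'->C->plug->C
Char 9 ('C'): step: R->5, L=2; C->plug->C->R->B->L->C->refl->F->L'->A->R'->F->plug->F

Answer: BAAEBFDCF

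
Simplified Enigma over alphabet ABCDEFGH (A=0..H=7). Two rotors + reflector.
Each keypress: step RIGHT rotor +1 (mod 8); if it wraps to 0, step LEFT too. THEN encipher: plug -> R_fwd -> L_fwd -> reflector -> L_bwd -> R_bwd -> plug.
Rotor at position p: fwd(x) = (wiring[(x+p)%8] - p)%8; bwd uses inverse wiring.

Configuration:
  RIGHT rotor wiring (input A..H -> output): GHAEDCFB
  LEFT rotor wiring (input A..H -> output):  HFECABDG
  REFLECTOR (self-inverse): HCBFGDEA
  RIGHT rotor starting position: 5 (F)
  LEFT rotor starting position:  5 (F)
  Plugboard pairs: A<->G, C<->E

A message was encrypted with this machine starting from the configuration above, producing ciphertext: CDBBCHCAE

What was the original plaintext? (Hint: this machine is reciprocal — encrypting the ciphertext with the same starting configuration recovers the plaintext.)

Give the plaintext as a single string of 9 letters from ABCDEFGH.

Answer: BEEAEABBG

Derivation:
Char 1 ('C'): step: R->6, L=5; C->plug->E->R->C->L->B->refl->C->L'->D->R'->B->plug->B
Char 2 ('D'): step: R->7, L=5; D->plug->D->R->B->L->G->refl->E->L'->A->R'->C->plug->E
Char 3 ('B'): step: R->0, L->6 (L advanced); B->plug->B->R->H->L->D->refl->F->L'->A->R'->C->plug->E
Char 4 ('B'): step: R->1, L=6; B->plug->B->R->H->L->D->refl->F->L'->A->R'->G->plug->A
Char 5 ('C'): step: R->2, L=6; C->plug->E->R->D->L->H->refl->A->L'->B->R'->C->plug->E
Char 6 ('H'): step: R->3, L=6; H->plug->H->R->F->L->E->refl->G->L'->E->R'->G->plug->A
Char 7 ('C'): step: R->4, L=6; C->plug->E->R->C->L->B->refl->C->L'->G->R'->B->plug->B
Char 8 ('A'): step: R->5, L=6; A->plug->G->R->H->L->D->refl->F->L'->A->R'->B->plug->B
Char 9 ('E'): step: R->6, L=6; E->plug->C->R->A->L->F->refl->D->L'->H->R'->A->plug->G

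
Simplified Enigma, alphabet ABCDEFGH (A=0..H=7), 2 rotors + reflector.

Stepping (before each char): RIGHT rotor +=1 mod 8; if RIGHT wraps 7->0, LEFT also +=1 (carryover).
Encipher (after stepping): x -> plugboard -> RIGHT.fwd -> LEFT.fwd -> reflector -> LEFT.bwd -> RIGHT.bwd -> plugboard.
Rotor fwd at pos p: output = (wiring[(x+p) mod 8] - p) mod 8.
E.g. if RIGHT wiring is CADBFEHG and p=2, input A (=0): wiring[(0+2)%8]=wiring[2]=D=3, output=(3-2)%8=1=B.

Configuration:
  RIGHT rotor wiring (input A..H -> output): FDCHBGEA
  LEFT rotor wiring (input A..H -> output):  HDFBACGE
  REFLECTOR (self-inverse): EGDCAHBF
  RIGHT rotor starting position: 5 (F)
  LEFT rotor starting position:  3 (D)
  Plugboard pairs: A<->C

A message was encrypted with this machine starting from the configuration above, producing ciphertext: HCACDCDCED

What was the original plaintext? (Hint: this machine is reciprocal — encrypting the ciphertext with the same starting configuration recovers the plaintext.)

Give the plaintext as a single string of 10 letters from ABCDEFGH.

Answer: EFGHEFBEBE

Derivation:
Char 1 ('H'): step: R->6, L=3; H->plug->H->R->A->L->G->refl->B->L'->E->R'->E->plug->E
Char 2 ('C'): step: R->7, L=3; C->plug->A->R->B->L->F->refl->H->L'->C->R'->F->plug->F
Char 3 ('A'): step: R->0, L->4 (L advanced); A->plug->C->R->C->L->C->refl->D->L'->E->R'->G->plug->G
Char 4 ('C'): step: R->1, L=4; C->plug->A->R->C->L->C->refl->D->L'->E->R'->H->plug->H
Char 5 ('D'): step: R->2, L=4; D->plug->D->R->E->L->D->refl->C->L'->C->R'->E->plug->E
Char 6 ('C'): step: R->3, L=4; C->plug->A->R->E->L->D->refl->C->L'->C->R'->F->plug->F
Char 7 ('D'): step: R->4, L=4; D->plug->D->R->E->L->D->refl->C->L'->C->R'->B->plug->B
Char 8 ('C'): step: R->5, L=4; C->plug->A->R->B->L->G->refl->B->L'->G->R'->E->plug->E
Char 9 ('E'): step: R->6, L=4; E->plug->E->R->E->L->D->refl->C->L'->C->R'->B->plug->B
Char 10 ('D'): step: R->7, L=4; D->plug->D->R->D->L->A->refl->E->L'->A->R'->E->plug->E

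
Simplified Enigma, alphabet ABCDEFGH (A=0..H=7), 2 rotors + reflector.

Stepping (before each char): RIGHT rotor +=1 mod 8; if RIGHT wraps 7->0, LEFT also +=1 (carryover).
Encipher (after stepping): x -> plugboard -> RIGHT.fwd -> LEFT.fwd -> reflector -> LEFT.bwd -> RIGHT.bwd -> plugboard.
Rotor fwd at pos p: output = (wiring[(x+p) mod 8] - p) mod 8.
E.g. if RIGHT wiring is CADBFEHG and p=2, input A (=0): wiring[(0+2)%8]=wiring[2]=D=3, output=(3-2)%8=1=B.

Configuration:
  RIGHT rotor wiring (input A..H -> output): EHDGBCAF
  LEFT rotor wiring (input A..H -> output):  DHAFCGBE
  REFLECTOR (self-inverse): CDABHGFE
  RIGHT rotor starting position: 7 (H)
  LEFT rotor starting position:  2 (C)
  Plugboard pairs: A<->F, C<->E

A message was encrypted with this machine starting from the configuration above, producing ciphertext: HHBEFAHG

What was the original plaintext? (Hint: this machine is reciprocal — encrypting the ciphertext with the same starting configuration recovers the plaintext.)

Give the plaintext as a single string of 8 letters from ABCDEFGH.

Char 1 ('H'): step: R->0, L->3 (L advanced); H->plug->H->R->F->L->A->refl->C->L'->A->R'->G->plug->G
Char 2 ('H'): step: R->1, L=3; H->plug->H->R->D->L->G->refl->F->L'->H->R'->F->plug->A
Char 3 ('B'): step: R->2, L=3; B->plug->B->R->E->L->B->refl->D->L'->C->R'->G->plug->G
Char 4 ('E'): step: R->3, L=3; E->plug->C->R->H->L->F->refl->G->L'->D->R'->A->plug->F
Char 5 ('F'): step: R->4, L=3; F->plug->A->R->F->L->A->refl->C->L'->A->R'->E->plug->C
Char 6 ('A'): step: R->5, L=3; A->plug->F->R->G->L->E->refl->H->L'->B->R'->G->plug->G
Char 7 ('H'): step: R->6, L=3; H->plug->H->R->E->L->B->refl->D->L'->C->R'->A->plug->F
Char 8 ('G'): step: R->7, L=3; G->plug->G->R->D->L->G->refl->F->L'->H->R'->E->plug->C

Answer: GAGFCGFC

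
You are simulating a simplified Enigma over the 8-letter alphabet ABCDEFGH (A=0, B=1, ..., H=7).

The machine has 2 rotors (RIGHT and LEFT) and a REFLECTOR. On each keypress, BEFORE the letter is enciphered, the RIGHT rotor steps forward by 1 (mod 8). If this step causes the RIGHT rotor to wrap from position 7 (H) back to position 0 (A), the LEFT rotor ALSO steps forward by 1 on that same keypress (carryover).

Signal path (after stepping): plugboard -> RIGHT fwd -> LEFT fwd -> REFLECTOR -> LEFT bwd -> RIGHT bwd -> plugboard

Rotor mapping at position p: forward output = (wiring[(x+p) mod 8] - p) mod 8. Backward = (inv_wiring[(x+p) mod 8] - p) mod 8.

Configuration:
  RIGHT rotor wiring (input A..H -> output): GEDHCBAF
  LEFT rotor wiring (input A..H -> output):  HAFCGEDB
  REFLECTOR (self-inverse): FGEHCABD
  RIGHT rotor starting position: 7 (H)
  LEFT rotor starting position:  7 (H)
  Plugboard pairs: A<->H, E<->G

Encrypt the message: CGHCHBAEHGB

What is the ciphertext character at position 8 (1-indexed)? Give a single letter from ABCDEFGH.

Char 1 ('C'): step: R->0, L->0 (L advanced); C->plug->C->R->D->L->C->refl->E->L'->F->R'->H->plug->A
Char 2 ('G'): step: R->1, L=0; G->plug->E->R->A->L->H->refl->D->L'->G->R'->C->plug->C
Char 3 ('H'): step: R->2, L=0; H->plug->A->R->B->L->A->refl->F->L'->C->R'->H->plug->A
Char 4 ('C'): step: R->3, L=0; C->plug->C->R->G->L->D->refl->H->L'->A->R'->H->plug->A
Char 5 ('H'): step: R->4, L=0; H->plug->A->R->G->L->D->refl->H->L'->A->R'->F->plug->F
Char 6 ('B'): step: R->5, L=0; B->plug->B->R->D->L->C->refl->E->L'->F->R'->H->plug->A
Char 7 ('A'): step: R->6, L=0; A->plug->H->R->D->L->C->refl->E->L'->F->R'->E->plug->G
Char 8 ('E'): step: R->7, L=0; E->plug->G->R->C->L->F->refl->A->L'->B->R'->H->plug->A

A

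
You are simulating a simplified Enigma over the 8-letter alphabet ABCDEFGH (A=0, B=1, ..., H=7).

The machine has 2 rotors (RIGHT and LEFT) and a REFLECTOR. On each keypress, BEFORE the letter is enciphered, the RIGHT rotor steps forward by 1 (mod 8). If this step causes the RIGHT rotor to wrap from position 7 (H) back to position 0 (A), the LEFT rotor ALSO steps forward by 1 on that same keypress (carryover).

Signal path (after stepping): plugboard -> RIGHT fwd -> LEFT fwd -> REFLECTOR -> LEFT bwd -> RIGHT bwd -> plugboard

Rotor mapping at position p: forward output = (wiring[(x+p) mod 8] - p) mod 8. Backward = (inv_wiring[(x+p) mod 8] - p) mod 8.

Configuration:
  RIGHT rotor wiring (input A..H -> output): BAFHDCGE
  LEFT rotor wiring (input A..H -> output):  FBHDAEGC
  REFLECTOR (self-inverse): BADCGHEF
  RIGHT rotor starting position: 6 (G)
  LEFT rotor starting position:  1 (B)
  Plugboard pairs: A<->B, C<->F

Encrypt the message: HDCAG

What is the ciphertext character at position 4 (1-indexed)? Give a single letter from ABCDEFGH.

Char 1 ('H'): step: R->7, L=1; H->plug->H->R->H->L->E->refl->G->L'->B->R'->C->plug->F
Char 2 ('D'): step: R->0, L->2 (L advanced); D->plug->D->R->H->L->H->refl->F->L'->A->R'->B->plug->A
Char 3 ('C'): step: R->1, L=2; C->plug->F->R->F->L->A->refl->B->L'->B->R'->E->plug->E
Char 4 ('A'): step: R->2, L=2; A->plug->B->R->F->L->A->refl->B->L'->B->R'->C->plug->F

F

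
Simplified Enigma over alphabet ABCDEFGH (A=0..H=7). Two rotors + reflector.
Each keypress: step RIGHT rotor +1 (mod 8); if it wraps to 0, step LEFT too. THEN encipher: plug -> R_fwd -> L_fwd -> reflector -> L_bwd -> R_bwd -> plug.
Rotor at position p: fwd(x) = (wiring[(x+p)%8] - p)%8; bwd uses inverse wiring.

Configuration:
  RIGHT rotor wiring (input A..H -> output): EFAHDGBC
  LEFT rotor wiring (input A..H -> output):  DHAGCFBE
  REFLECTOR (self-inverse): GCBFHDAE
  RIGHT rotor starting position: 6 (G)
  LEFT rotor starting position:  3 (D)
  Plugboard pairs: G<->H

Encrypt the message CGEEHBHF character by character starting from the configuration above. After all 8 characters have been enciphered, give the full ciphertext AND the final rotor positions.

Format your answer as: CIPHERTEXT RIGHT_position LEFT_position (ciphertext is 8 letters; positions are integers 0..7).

Char 1 ('C'): step: R->7, L=3; C->plug->C->R->G->L->E->refl->H->L'->B->R'->D->plug->D
Char 2 ('G'): step: R->0, L->4 (L advanced); G->plug->H->R->C->L->F->refl->D->L'->F->R'->B->plug->B
Char 3 ('E'): step: R->1, L=4; E->plug->E->R->F->L->D->refl->F->L'->C->R'->D->plug->D
Char 4 ('E'): step: R->2, L=4; E->plug->E->R->H->L->C->refl->B->L'->B->R'->C->plug->C
Char 5 ('H'): step: R->3, L=4; H->plug->G->R->C->L->F->refl->D->L'->F->R'->H->plug->G
Char 6 ('B'): step: R->4, L=4; B->plug->B->R->C->L->F->refl->D->L'->F->R'->C->plug->C
Char 7 ('H'): step: R->5, L=4; H->plug->G->R->C->L->F->refl->D->L'->F->R'->C->plug->C
Char 8 ('F'): step: R->6, L=4; F->plug->F->R->B->L->B->refl->C->L'->H->R'->D->plug->D
Final: ciphertext=DBDCGCCD, RIGHT=6, LEFT=4

Answer: DBDCGCCD 6 4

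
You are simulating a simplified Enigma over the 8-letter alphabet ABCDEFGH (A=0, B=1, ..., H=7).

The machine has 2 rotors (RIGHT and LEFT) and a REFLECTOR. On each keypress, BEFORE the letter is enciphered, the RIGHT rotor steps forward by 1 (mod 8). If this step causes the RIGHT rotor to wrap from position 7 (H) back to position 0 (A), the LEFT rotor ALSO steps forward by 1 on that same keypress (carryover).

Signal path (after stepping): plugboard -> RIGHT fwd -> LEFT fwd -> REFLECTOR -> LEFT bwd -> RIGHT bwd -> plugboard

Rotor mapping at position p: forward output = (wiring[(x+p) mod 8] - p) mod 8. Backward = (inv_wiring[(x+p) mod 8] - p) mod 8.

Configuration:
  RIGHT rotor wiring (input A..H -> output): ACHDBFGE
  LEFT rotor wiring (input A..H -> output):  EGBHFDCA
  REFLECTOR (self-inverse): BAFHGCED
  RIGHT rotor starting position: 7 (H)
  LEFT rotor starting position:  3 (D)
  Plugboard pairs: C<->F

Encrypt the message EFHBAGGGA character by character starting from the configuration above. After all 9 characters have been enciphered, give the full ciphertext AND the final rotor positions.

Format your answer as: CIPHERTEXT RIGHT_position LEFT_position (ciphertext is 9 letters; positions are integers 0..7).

Answer: FGECCEFAC 0 5

Derivation:
Char 1 ('E'): step: R->0, L->4 (L advanced); E->plug->E->R->B->L->H->refl->D->L'->H->R'->C->plug->F
Char 2 ('F'): step: R->1, L=4; F->plug->C->R->C->L->G->refl->E->L'->D->R'->G->plug->G
Char 3 ('H'): step: R->2, L=4; H->plug->H->R->A->L->B->refl->A->L'->E->R'->E->plug->E
Char 4 ('B'): step: R->3, L=4; B->plug->B->R->G->L->F->refl->C->L'->F->R'->F->plug->C
Char 5 ('A'): step: R->4, L=4; A->plug->A->R->F->L->C->refl->F->L'->G->R'->F->plug->C
Char 6 ('G'): step: R->5, L=4; G->plug->G->R->G->L->F->refl->C->L'->F->R'->E->plug->E
Char 7 ('G'): step: R->6, L=4; G->plug->G->R->D->L->E->refl->G->L'->C->R'->C->plug->F
Char 8 ('G'): step: R->7, L=4; G->plug->G->R->G->L->F->refl->C->L'->F->R'->A->plug->A
Char 9 ('A'): step: R->0, L->5 (L advanced); A->plug->A->R->A->L->G->refl->E->L'->F->R'->F->plug->C
Final: ciphertext=FGECCEFAC, RIGHT=0, LEFT=5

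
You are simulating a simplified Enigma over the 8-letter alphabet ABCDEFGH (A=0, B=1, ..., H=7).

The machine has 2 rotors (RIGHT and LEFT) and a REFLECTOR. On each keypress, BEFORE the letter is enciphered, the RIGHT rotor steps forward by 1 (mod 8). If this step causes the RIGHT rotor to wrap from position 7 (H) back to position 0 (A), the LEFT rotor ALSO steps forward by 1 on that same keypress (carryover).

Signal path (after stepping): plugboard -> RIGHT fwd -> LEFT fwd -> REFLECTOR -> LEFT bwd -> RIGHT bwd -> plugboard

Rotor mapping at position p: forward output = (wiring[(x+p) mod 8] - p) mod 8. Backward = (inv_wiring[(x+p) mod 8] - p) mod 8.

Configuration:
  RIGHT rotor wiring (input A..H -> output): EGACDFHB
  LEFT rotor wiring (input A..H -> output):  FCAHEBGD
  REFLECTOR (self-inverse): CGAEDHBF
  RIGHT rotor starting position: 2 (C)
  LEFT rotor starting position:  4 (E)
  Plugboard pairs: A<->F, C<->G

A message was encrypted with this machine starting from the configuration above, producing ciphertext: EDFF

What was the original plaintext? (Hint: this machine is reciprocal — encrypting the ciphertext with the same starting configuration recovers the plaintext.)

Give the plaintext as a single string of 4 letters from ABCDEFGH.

Char 1 ('E'): step: R->3, L=4; E->plug->E->R->G->L->E->refl->D->L'->H->R'->A->plug->F
Char 2 ('D'): step: R->4, L=4; D->plug->D->R->F->L->G->refl->B->L'->E->R'->G->plug->C
Char 3 ('F'): step: R->5, L=4; F->plug->A->R->A->L->A->refl->C->L'->C->R'->B->plug->B
Char 4 ('F'): step: R->6, L=4; F->plug->A->R->B->L->F->refl->H->L'->D->R'->B->plug->B

Answer: FCBB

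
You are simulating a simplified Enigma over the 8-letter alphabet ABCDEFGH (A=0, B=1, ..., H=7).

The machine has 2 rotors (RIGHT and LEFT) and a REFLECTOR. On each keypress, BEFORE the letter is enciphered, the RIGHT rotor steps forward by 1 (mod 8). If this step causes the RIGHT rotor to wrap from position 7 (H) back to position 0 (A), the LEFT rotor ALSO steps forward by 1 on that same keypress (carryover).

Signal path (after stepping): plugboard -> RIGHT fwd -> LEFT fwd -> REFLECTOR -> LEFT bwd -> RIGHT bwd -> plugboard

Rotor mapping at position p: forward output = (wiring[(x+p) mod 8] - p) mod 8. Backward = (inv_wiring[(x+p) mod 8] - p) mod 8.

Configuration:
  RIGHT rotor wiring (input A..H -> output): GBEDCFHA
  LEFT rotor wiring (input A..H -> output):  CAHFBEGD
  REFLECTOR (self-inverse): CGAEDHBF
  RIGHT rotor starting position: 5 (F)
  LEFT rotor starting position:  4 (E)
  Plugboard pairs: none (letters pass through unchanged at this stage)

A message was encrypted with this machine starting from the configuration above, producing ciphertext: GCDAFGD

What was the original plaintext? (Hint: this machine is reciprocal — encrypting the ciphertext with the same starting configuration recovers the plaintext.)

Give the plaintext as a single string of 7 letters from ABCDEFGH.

Char 1 ('G'): step: R->6, L=4; G->plug->G->R->E->L->G->refl->B->L'->H->R'->H->plug->H
Char 2 ('C'): step: R->7, L=4; C->plug->C->R->C->L->C->refl->A->L'->B->R'->A->plug->A
Char 3 ('D'): step: R->0, L->5 (L advanced); D->plug->D->R->D->L->F->refl->H->L'->A->R'->H->plug->H
Char 4 ('A'): step: R->1, L=5; A->plug->A->R->A->L->H->refl->F->L'->D->R'->B->plug->B
Char 5 ('F'): step: R->2, L=5; F->plug->F->R->G->L->A->refl->C->L'->F->R'->E->plug->E
Char 6 ('G'): step: R->3, L=5; G->plug->G->R->G->L->A->refl->C->L'->F->R'->E->plug->E
Char 7 ('D'): step: R->4, L=5; D->plug->D->R->E->L->D->refl->E->L'->H->R'->H->plug->H

Answer: HAHBEEH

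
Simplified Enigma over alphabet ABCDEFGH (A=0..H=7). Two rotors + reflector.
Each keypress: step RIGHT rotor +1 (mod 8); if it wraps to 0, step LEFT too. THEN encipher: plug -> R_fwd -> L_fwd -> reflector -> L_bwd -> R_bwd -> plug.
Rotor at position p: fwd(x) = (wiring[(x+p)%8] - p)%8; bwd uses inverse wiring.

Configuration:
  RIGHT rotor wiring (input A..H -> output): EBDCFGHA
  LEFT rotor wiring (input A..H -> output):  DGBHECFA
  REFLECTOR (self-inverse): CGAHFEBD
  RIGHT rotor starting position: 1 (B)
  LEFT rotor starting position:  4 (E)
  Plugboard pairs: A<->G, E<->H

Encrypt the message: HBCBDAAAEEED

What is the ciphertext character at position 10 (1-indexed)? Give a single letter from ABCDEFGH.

Char 1 ('H'): step: R->2, L=4; H->plug->E->R->F->L->C->refl->A->L'->A->R'->B->plug->B
Char 2 ('B'): step: R->3, L=4; B->plug->B->R->C->L->B->refl->G->L'->B->R'->F->plug->F
Char 3 ('C'): step: R->4, L=4; C->plug->C->R->D->L->E->refl->F->L'->G->R'->H->plug->E
Char 4 ('B'): step: R->5, L=4; B->plug->B->R->C->L->B->refl->G->L'->B->R'->A->plug->G
Char 5 ('D'): step: R->6, L=4; D->plug->D->R->D->L->E->refl->F->L'->G->R'->C->plug->C
Char 6 ('A'): step: R->7, L=4; A->plug->G->R->H->L->D->refl->H->L'->E->R'->D->plug->D
Char 7 ('A'): step: R->0, L->5 (L advanced); A->plug->G->R->H->L->H->refl->D->L'->C->R'->D->plug->D
Char 8 ('A'): step: R->1, L=5; A->plug->G->R->H->L->H->refl->D->L'->C->R'->B->plug->B
Char 9 ('E'): step: R->2, L=5; E->plug->H->R->H->L->H->refl->D->L'->C->R'->G->plug->A
Char 10 ('E'): step: R->3, L=5; E->plug->H->R->A->L->F->refl->E->L'->F->R'->E->plug->H

H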